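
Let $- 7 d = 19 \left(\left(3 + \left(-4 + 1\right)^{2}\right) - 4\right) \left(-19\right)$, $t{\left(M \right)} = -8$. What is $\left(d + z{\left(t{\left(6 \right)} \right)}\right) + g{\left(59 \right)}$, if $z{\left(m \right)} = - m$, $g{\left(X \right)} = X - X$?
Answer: $\frac{2944}{7} \approx 420.57$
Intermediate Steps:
$g{\left(X \right)} = 0$
$d = \frac{2888}{7}$ ($d = - \frac{19 \left(\left(3 + \left(-4 + 1\right)^{2}\right) - 4\right) \left(-19\right)}{7} = - \frac{19 \left(\left(3 + \left(-3\right)^{2}\right) - 4\right) \left(-19\right)}{7} = - \frac{19 \left(\left(3 + 9\right) - 4\right) \left(-19\right)}{7} = - \frac{19 \left(12 - 4\right) \left(-19\right)}{7} = - \frac{19 \cdot 8 \left(-19\right)}{7} = - \frac{152 \left(-19\right)}{7} = \left(- \frac{1}{7}\right) \left(-2888\right) = \frac{2888}{7} \approx 412.57$)
$\left(d + z{\left(t{\left(6 \right)} \right)}\right) + g{\left(59 \right)} = \left(\frac{2888}{7} - -8\right) + 0 = \left(\frac{2888}{7} + 8\right) + 0 = \frac{2944}{7} + 0 = \frac{2944}{7}$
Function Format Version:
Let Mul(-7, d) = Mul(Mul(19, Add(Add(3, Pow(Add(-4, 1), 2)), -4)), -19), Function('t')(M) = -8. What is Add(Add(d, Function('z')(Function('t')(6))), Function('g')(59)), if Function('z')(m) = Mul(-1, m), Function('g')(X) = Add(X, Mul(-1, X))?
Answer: Rational(2944, 7) ≈ 420.57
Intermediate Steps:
Function('g')(X) = 0
d = Rational(2888, 7) (d = Mul(Rational(-1, 7), Mul(Mul(19, Add(Add(3, Pow(Add(-4, 1), 2)), -4)), -19)) = Mul(Rational(-1, 7), Mul(Mul(19, Add(Add(3, Pow(-3, 2)), -4)), -19)) = Mul(Rational(-1, 7), Mul(Mul(19, Add(Add(3, 9), -4)), -19)) = Mul(Rational(-1, 7), Mul(Mul(19, Add(12, -4)), -19)) = Mul(Rational(-1, 7), Mul(Mul(19, 8), -19)) = Mul(Rational(-1, 7), Mul(152, -19)) = Mul(Rational(-1, 7), -2888) = Rational(2888, 7) ≈ 412.57)
Add(Add(d, Function('z')(Function('t')(6))), Function('g')(59)) = Add(Add(Rational(2888, 7), Mul(-1, -8)), 0) = Add(Add(Rational(2888, 7), 8), 0) = Add(Rational(2944, 7), 0) = Rational(2944, 7)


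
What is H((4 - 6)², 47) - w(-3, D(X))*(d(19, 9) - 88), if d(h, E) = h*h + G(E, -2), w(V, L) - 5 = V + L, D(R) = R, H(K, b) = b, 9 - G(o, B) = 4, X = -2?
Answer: 47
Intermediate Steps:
G(o, B) = 5 (G(o, B) = 9 - 1*4 = 9 - 4 = 5)
w(V, L) = 5 + L + V (w(V, L) = 5 + (V + L) = 5 + (L + V) = 5 + L + V)
d(h, E) = 5 + h² (d(h, E) = h*h + 5 = h² + 5 = 5 + h²)
H((4 - 6)², 47) - w(-3, D(X))*(d(19, 9) - 88) = 47 - (5 - 2 - 3)*((5 + 19²) - 88) = 47 - 0*((5 + 361) - 88) = 47 - 0*(366 - 88) = 47 - 0*278 = 47 - 1*0 = 47 + 0 = 47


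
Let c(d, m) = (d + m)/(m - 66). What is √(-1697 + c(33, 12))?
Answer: I*√61122/6 ≈ 41.205*I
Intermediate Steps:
c(d, m) = (d + m)/(-66 + m)
√(-1697 + c(33, 12)) = √(-1697 + (33 + 12)/(-66 + 12)) = √(-1697 + 45/(-54)) = √(-1697 - 1/54*45) = √(-1697 - ⅚) = √(-10187/6) = I*√61122/6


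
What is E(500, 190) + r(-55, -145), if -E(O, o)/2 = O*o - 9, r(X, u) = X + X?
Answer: -190092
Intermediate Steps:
r(X, u) = 2*X
E(O, o) = 18 - 2*O*o (E(O, o) = -2*(O*o - 9) = -2*(-9 + O*o) = 18 - 2*O*o)
E(500, 190) + r(-55, -145) = (18 - 2*500*190) + 2*(-55) = (18 - 190000) - 110 = -189982 - 110 = -190092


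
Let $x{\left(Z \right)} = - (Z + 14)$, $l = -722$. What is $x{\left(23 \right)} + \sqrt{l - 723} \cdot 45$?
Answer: $-37 + 765 i \sqrt{5} \approx -37.0 + 1710.6 i$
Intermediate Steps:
$x{\left(Z \right)} = -14 - Z$ ($x{\left(Z \right)} = - (14 + Z) = -14 - Z$)
$x{\left(23 \right)} + \sqrt{l - 723} \cdot 45 = \left(-14 - 23\right) + \sqrt{-722 - 723} \cdot 45 = \left(-14 - 23\right) + \sqrt{-1445} \cdot 45 = -37 + 17 i \sqrt{5} \cdot 45 = -37 + 765 i \sqrt{5}$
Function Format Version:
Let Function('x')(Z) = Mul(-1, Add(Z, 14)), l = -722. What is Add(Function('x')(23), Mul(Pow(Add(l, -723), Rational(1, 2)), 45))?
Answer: Add(-37, Mul(765, I, Pow(5, Rational(1, 2)))) ≈ Add(-37.000, Mul(1710.6, I))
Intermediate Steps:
Function('x')(Z) = Add(-14, Mul(-1, Z)) (Function('x')(Z) = Mul(-1, Add(14, Z)) = Add(-14, Mul(-1, Z)))
Add(Function('x')(23), Mul(Pow(Add(l, -723), Rational(1, 2)), 45)) = Add(Add(-14, Mul(-1, 23)), Mul(Pow(Add(-722, -723), Rational(1, 2)), 45)) = Add(Add(-14, -23), Mul(Pow(-1445, Rational(1, 2)), 45)) = Add(-37, Mul(Mul(17, I, Pow(5, Rational(1, 2))), 45)) = Add(-37, Mul(765, I, Pow(5, Rational(1, 2))))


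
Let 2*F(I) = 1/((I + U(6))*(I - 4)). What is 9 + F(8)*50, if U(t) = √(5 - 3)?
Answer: 304/31 - 25*√2/248 ≈ 9.6639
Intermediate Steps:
U(t) = √2
F(I) = 1/(2*(-4 + I)*(I + √2)) (F(I) = 1/(2*(((I + √2)*(I - 4)))) = 1/(2*(((I + √2)*(-4 + I)))) = 1/(2*(((-4 + I)*(I + √2)))) = (1/((-4 + I)*(I + √2)))/2 = 1/(2*(-4 + I)*(I + √2)))
9 + F(8)*50 = 9 + (1/(2*(8² - 4*8 - 4*√2 + 8*√2)))*50 = 9 + (1/(2*(64 - 32 - 4*√2 + 8*√2)))*50 = 9 + (1/(2*(32 + 4*√2)))*50 = 9 + 25/(32 + 4*√2)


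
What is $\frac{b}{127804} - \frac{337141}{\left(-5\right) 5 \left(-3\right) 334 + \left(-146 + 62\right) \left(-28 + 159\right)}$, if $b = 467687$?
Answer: $- \frac{18259418381}{897567492} \approx -20.343$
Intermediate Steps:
$\frac{b}{127804} - \frac{337141}{\left(-5\right) 5 \left(-3\right) 334 + \left(-146 + 62\right) \left(-28 + 159\right)} = \frac{467687}{127804} - \frac{337141}{\left(-5\right) 5 \left(-3\right) 334 + \left(-146 + 62\right) \left(-28 + 159\right)} = 467687 \cdot \frac{1}{127804} - \frac{337141}{\left(-25\right) \left(-3\right) 334 - 11004} = \frac{467687}{127804} - \frac{337141}{75 \cdot 334 - 11004} = \frac{467687}{127804} - \frac{337141}{25050 - 11004} = \frac{467687}{127804} - \frac{337141}{14046} = - \frac{18259418381}{897567492}$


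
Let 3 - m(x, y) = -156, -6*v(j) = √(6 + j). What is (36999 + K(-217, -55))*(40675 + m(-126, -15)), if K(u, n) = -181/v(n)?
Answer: 1510817166 - 44345724*I/7 ≈ 1.5108e+9 - 6.3351e+6*I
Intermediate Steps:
v(j) = -√(6 + j)/6
m(x, y) = 159 (m(x, y) = 3 - 1*(-156) = 3 + 156 = 159)
K(u, n) = 1086/√(6 + n) (K(u, n) = -181*(-6/√(6 + n)) = -(-1086)/√(6 + n) = 1086/√(6 + n))
(36999 + K(-217, -55))*(40675 + m(-126, -15)) = (36999 + 1086/√(6 - 55))*(40675 + 159) = (36999 + 1086/√(-49))*40834 = (36999 + 1086*(-I/7))*40834 = (36999 - 1086*I/7)*40834 = 1510817166 - 44345724*I/7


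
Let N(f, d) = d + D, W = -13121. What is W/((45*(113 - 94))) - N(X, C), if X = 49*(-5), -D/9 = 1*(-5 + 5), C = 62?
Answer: -66131/855 ≈ -77.346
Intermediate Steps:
D = 0 (D = -9*(-5 + 5) = -9*0 = 0)
X = -245
N(f, d) = d (N(f, d) = d + 0 = d)
W/((45*(113 - 94))) - N(X, C) = -13121*1/(45*(113 - 94)) - 1*62 = -13121/(45*19) - 62 = -13121/855 - 62 = -66131/855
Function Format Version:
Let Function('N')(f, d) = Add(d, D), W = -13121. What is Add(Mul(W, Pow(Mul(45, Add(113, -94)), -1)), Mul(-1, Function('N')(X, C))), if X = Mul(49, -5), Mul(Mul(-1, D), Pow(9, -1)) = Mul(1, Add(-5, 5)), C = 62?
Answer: Rational(-66131, 855) ≈ -77.346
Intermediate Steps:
D = 0 (D = Mul(-9, Mul(1, Add(-5, 5))) = Mul(-9, Mul(1, 0)) = Mul(-9, 0) = 0)
X = -245
Function('N')(f, d) = d (Function('N')(f, d) = Add(d, 0) = d)
Add(Mul(W, Pow(Mul(45, Add(113, -94)), -1)), Mul(-1, Function('N')(X, C))) = Add(Mul(-13121, Pow(Mul(45, Add(113, -94)), -1)), Mul(-1, 62)) = Add(Mul(-13121, Pow(Mul(45, 19), -1)), -62) = Add(Mul(-13121, Pow(855, -1)), -62) = Add(Mul(-13121, Rational(1, 855)), -62) = Add(Rational(-13121, 855), -62) = Rational(-66131, 855)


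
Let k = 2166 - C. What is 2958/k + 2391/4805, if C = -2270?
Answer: 12409833/10657490 ≈ 1.1644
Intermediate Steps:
k = 4436 (k = 2166 - 1*(-2270) = 2166 + 2270 = 4436)
2958/k + 2391/4805 = 2958/4436 + 2391/4805 = 2958*(1/4436) + 2391*(1/4805) = 1479/2218 + 2391/4805 = 12409833/10657490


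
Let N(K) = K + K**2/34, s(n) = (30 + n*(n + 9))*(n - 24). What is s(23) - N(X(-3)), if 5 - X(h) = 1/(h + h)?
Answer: -944869/1224 ≈ -771.95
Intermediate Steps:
X(h) = 5 - 1/(2*h) (X(h) = 5 - 1/(h + h) = 5 - 1/(2*h))
s(n) = (-24 + n)*(30 + n*(9 + n)) (s(n) = (30 + n*(9 + n))*(-24 + n) = (-24 + n)*(30 + n*(9 + n)))
N(K) = K + K**2/34 (N(K) = K + K**2*(1/34) = K + K**2/34)
s(23) - N(X(-3)) = (-720 + 23**3 - 186*23 - 15*23**2) - (5 - 1/2/(-3))*(34 + (5 - 1/2/(-3)))/34 = (-720 + 12167 - 4278 - 15*529) - (5 - 1/2*(-1/3))*(34 + (5 - 1/2*(-1/3)))/34 = (-720 + 12167 - 4278 - 7935) - (5 + 1/6)*(34 + (5 + 1/6))/34 = -766 - 31*(34 + 31/6)/(34*6) = -766 - 31*235/(34*6*6) = -766 - 1*7285/1224 = -766 - 7285/1224 = -944869/1224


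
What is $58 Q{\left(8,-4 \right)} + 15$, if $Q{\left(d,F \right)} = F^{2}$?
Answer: $943$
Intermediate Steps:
$58 Q{\left(8,-4 \right)} + 15 = 58 \left(-4\right)^{2} + 15 = 58 \cdot 16 + 15 = 928 + 15 = 943$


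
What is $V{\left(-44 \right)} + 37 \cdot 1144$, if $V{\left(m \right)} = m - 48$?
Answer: $42236$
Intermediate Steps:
$V{\left(m \right)} = -48 + m$ ($V{\left(m \right)} = m - 48 = -48 + m$)
$V{\left(-44 \right)} + 37 \cdot 1144 = \left(-48 - 44\right) + 37 \cdot 1144 = -92 + 42328 = 42236$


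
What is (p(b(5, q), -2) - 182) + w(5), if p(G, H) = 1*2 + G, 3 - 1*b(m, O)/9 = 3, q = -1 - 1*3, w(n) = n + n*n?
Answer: -150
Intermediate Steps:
w(n) = n + n**2
q = -4 (q = -1 - 3 = -4)
b(m, O) = 0 (b(m, O) = 27 - 9*3 = 27 - 27 = 0)
p(G, H) = 2 + G
(p(b(5, q), -2) - 182) + w(5) = ((2 + 0) - 182) + 5*(1 + 5) = (2 - 182) + 5*6 = -180 + 30 = -150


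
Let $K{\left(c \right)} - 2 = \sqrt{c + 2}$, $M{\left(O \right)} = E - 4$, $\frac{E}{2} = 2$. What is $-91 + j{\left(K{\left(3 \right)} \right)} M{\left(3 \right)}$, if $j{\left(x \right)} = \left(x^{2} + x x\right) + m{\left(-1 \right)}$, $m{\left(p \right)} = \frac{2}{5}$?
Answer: $-91$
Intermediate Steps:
$E = 4$ ($E = 2 \cdot 2 = 4$)
$m{\left(p \right)} = \frac{2}{5}$ ($m{\left(p \right)} = 2 \cdot \frac{1}{5} = \frac{2}{5}$)
$M{\left(O \right)} = 0$ ($M{\left(O \right)} = 4 - 4 = 0$)
$K{\left(c \right)} = 2 + \sqrt{2 + c}$ ($K{\left(c \right)} = 2 + \sqrt{c + 2} = 2 + \sqrt{2 + c}$)
$j{\left(x \right)} = \frac{2}{5} + 2 x^{2}$ ($j{\left(x \right)} = \left(x^{2} + x x\right) + \frac{2}{5} = \left(x^{2} + x^{2}\right) + \frac{2}{5} = 2 x^{2} + \frac{2}{5} = \frac{2}{5} + 2 x^{2}$)
$-91 + j{\left(K{\left(3 \right)} \right)} M{\left(3 \right)} = -91 + \left(\frac{2}{5} + 2 \left(2 + \sqrt{2 + 3}\right)^{2}\right) 0 = -91 + \left(\frac{2}{5} + 2 \left(2 + \sqrt{5}\right)^{2}\right) 0 = -91 + 0 = -91$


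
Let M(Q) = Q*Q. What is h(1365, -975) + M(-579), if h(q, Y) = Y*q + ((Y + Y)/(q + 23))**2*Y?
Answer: -480460036599/481636 ≈ -9.9756e+5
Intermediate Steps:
M(Q) = Q**2
h(q, Y) = Y*q + 4*Y**3/(23 + q)**2 (h(q, Y) = Y*q + ((2*Y)/(23 + q))**2*Y = Y*q + (2*Y/(23 + q))**2*Y = Y*q + (4*Y**2/(23 + q)**2)*Y = Y*q + 4*Y**3/(23 + q)**2)
h(1365, -975) + M(-579) = (-975*1365 + 4*(-975)**3/(23 + 1365)**2) + (-579)**2 = (-1330875 + 4*(-926859375)/1388**2) + 335241 = (-1330875 + 4*(-926859375)*(1/1926544)) + 335241 = (-1330875 - 926859375/481636) + 335241 = -641924170875/481636 + 335241 = -480460036599/481636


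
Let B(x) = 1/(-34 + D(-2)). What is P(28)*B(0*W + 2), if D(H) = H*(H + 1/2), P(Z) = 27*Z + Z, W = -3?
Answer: -784/31 ≈ -25.290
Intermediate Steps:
P(Z) = 28*Z
D(H) = H*(½ + H) (D(H) = H*(H + ½) = H*(½ + H))
B(x) = -1/31 (B(x) = 1/(-34 - 2*(½ - 2)) = 1/(-34 - 2*(-3/2)) = 1/(-34 + 3) = 1/(-31) = -1/31)
P(28)*B(0*W + 2) = (28*28)*(-1/31) = 784*(-1/31) = -784/31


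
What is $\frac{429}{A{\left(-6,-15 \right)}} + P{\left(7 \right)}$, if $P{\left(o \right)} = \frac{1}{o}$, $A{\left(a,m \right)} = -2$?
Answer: $- \frac{3001}{14} \approx -214.36$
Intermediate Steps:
$\frac{429}{A{\left(-6,-15 \right)}} + P{\left(7 \right)} = \frac{429}{-2} + \frac{1}{7} = 429 \left(- \frac{1}{2}\right) + \frac{1}{7} = - \frac{429}{2} + \frac{1}{7} = - \frac{3001}{14}$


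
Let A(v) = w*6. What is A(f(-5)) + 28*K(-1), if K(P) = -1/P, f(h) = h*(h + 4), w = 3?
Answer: 46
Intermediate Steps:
f(h) = h*(4 + h)
A(v) = 18 (A(v) = 3*6 = 18)
A(f(-5)) + 28*K(-1) = 18 + 28*(-1/(-1)) = 18 + 28*(-1*(-1)) = 18 + 28*1 = 18 + 28 = 46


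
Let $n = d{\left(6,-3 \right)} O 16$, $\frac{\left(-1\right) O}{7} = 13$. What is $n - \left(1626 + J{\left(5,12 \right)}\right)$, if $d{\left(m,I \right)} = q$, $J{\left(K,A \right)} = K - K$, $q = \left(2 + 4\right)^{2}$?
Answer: $-54042$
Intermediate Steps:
$q = 36$ ($q = 6^{2} = 36$)
$J{\left(K,A \right)} = 0$
$O = -91$ ($O = \left(-7\right) 13 = -91$)
$d{\left(m,I \right)} = 36$
$n = -52416$ ($n = 36 \left(-91\right) 16 = \left(-3276\right) 16 = -52416$)
$n - \left(1626 + J{\left(5,12 \right)}\right) = -52416 - 1626 = -54042$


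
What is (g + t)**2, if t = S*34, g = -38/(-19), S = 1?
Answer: 1296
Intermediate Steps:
g = 2 (g = -38*(-1/19) = 2)
t = 34 (t = 1*34 = 34)
(g + t)**2 = (2 + 34)**2 = 36**2 = 1296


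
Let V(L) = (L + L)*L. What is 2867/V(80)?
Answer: 2867/12800 ≈ 0.22398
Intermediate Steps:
V(L) = 2*L**2 (V(L) = (2*L)*L = 2*L**2)
2867/V(80) = 2867/((2*80**2)) = 2867/((2*6400)) = 2867/12800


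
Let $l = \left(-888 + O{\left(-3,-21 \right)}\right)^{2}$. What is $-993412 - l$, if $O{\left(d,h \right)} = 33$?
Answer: $-1724437$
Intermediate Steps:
$l = 731025$ ($l = \left(-888 + 33\right)^{2} = \left(-855\right)^{2} = 731025$)
$-993412 - l = -993412 - 731025 = -1724437$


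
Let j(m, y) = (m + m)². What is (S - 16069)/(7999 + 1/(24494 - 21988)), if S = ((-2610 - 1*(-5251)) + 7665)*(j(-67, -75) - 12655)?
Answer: 136867788722/20045495 ≈ 6827.9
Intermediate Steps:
j(m, y) = 4*m² (j(m, y) = (2*m)² = 4*m²)
S = 54632106 (S = ((-2610 - 1*(-5251)) + 7665)*(4*(-67)² - 12655) = ((-2610 + 5251) + 7665)*(4*4489 - 12655) = (2641 + 7665)*(17956 - 12655) = 10306*5301 = 54632106)
(S - 16069)/(7999 + 1/(24494 - 21988)) = (54632106 - 16069)/(7999 + 1/(24494 - 21988)) = 54616037/(7999 + 1/2506) = 54616037/(20045495/2506) = 54616037*(2506/20045495) = 136867788722/20045495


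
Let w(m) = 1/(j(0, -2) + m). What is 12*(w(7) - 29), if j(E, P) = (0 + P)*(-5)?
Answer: -5904/17 ≈ -347.29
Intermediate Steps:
j(E, P) = -5*P (j(E, P) = P*(-5) = -5*P)
w(m) = 1/(10 + m) (w(m) = 1/(-5*(-2) + m) = 1/(10 + m))
12*(w(7) - 29) = 12*(1/(10 + 7) - 29) = 12*(1/17 - 29) = 12*(-492/17) = -5904/17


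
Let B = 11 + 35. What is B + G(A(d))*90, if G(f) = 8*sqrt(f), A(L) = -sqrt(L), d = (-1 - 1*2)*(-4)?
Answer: 46 + 720*I*sqrt(2)*3**(1/4) ≈ 46.0 + 1340.1*I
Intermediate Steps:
d = 12 (d = (-1 - 2)*(-4) = -3*(-4) = 12)
B = 46
B + G(A(d))*90 = 46 + (8*sqrt(-sqrt(12)))*90 = 46 + (8*sqrt(-2*sqrt(3)))*90 = 46 + (8*(I*sqrt(2)*3**(1/4)))*90 = 46 + (8*I*sqrt(2)*3**(1/4))*90 = 46 + 720*I*sqrt(2)*3**(1/4)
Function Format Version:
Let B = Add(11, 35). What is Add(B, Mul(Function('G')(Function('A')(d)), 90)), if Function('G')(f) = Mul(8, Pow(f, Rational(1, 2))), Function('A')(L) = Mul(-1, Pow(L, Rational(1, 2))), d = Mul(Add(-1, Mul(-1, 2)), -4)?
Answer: Add(46, Mul(720, I, Pow(2, Rational(1, 2)), Pow(3, Rational(1, 4)))) ≈ Add(46.000, Mul(1340.1, I))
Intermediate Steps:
d = 12 (d = Mul(Add(-1, -2), -4) = Mul(-3, -4) = 12)
B = 46
Add(B, Mul(Function('G')(Function('A')(d)), 90)) = Add(46, Mul(Mul(8, Pow(Mul(-1, Pow(12, Rational(1, 2))), Rational(1, 2))), 90)) = Add(46, Mul(Mul(8, Pow(Mul(-1, Mul(2, Pow(3, Rational(1, 2)))), Rational(1, 2))), 90)) = Add(46, Mul(Mul(8, Pow(Mul(-2, Pow(3, Rational(1, 2))), Rational(1, 2))), 90)) = Add(46, Mul(Mul(8, Mul(I, Pow(2, Rational(1, 2)), Pow(3, Rational(1, 4)))), 90)) = Add(46, Mul(Mul(8, I, Pow(2, Rational(1, 2)), Pow(3, Rational(1, 4))), 90)) = Add(46, Mul(720, I, Pow(2, Rational(1, 2)), Pow(3, Rational(1, 4))))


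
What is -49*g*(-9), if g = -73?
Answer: -32193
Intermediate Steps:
-49*g*(-9) = -49*(-73)*(-9) = 3577*(-9) = -32193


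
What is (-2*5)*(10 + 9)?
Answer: -190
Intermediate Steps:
(-2*5)*(10 + 9) = -10*19 = -190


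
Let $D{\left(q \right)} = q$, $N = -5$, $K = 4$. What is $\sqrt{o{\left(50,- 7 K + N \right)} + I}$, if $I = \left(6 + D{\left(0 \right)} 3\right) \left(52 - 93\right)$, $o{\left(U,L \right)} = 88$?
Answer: $i \sqrt{158} \approx 12.57 i$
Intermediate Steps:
$I = -246$ ($I = \left(6 + 0 \cdot 3\right) \left(52 - 93\right) = \left(6 + 0\right) \left(-41\right) = 6 \left(-41\right) = -246$)
$\sqrt{o{\left(50,- 7 K + N \right)} + I} = \sqrt{88 - 246} = \sqrt{-158} = i \sqrt{158}$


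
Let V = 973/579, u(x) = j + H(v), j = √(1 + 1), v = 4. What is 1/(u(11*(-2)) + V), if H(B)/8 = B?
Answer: 11291079/379618519 - 335241*√2/379618519 ≈ 0.028494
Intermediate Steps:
H(B) = 8*B
j = √2 ≈ 1.4142
u(x) = 32 + √2 (u(x) = √2 + 8*4 = √2 + 32 = 32 + √2)
V = 973/579 (V = 973*(1/579) = 973/579 ≈ 1.6805)
1/(u(11*(-2)) + V) = 1/((32 + √2) + 973/579) = 1/(19501/579 + √2)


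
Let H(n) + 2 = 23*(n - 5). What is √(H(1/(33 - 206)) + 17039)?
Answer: √506454559/173 ≈ 130.08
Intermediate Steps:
H(n) = -117 + 23*n (H(n) = -2 + 23*(n - 5) = -2 + 23*(-5 + n) = -2 + (-115 + 23*n) = -117 + 23*n)
√(H(1/(33 - 206)) + 17039) = √((-117 + 23/(33 - 206)) + 17039) = √((-117 + 23/(-173)) + 17039) = √((-117 + 23*(-1/173)) + 17039) = √((-117 - 23/173) + 17039) = √(-20264/173 + 17039) = √(2927483/173) = √506454559/173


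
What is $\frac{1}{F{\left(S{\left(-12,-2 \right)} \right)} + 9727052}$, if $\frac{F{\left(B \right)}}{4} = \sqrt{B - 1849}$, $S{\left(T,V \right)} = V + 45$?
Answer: $\frac{2431763}{23653885159900} - \frac{i \sqrt{1806}}{23653885159900} \approx 1.0281 \cdot 10^{-7} - 1.7966 \cdot 10^{-12} i$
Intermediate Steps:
$S{\left(T,V \right)} = 45 + V$
$F{\left(B \right)} = 4 \sqrt{-1849 + B}$ ($F{\left(B \right)} = 4 \sqrt{B - 1849} = 4 \sqrt{-1849 + B}$)
$\frac{1}{F{\left(S{\left(-12,-2 \right)} \right)} + 9727052} = \frac{1}{4 \sqrt{-1849 + \left(45 - 2\right)} + 9727052} = \frac{1}{4 \sqrt{-1849 + 43} + 9727052} = \frac{1}{4 \sqrt{-1806} + 9727052} = \frac{1}{4 i \sqrt{1806} + 9727052} = \frac{1}{9727052 + 4 i \sqrt{1806}}$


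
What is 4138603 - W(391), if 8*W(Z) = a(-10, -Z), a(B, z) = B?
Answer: 16554417/4 ≈ 4.1386e+6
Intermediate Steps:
W(Z) = -5/4 (W(Z) = (⅛)*(-10) = -5/4)
4138603 - W(391) = 4138603 - 1*(-5/4) = 4138603 + 5/4 = 16554417/4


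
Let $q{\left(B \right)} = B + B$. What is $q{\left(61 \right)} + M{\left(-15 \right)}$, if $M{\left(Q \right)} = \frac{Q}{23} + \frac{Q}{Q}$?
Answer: $\frac{2814}{23} \approx 122.35$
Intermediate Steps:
$q{\left(B \right)} = 2 B$
$M{\left(Q \right)} = 1 + \frac{Q}{23}$ ($M{\left(Q \right)} = Q \frac{1}{23} + 1 = \frac{Q}{23} + 1 = 1 + \frac{Q}{23}$)
$q{\left(61 \right)} + M{\left(-15 \right)} = 2 \cdot 61 + \left(1 + \frac{1}{23} \left(-15\right)\right) = 122 + \left(1 - \frac{15}{23}\right) = 122 + \frac{8}{23} = \frac{2814}{23}$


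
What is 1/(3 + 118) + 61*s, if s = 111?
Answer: 819292/121 ≈ 6771.0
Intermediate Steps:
1/(3 + 118) + 61*s = 1/(3 + 118) + 61*111 = 1/121 + 6771 = 819292/121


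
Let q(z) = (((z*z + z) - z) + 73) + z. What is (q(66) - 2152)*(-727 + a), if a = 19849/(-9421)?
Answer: -16093870188/9421 ≈ -1.7083e+6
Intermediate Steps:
a = -19849/9421 (a = 19849*(-1/9421) = -19849/9421 ≈ -2.1069)
q(z) = 73 + z + z**2 (q(z) = (((z**2 + z) - z) + 73) + z = (((z + z**2) - z) + 73) + z = (z**2 + 73) + z = (73 + z**2) + z = 73 + z + z**2)
(q(66) - 2152)*(-727 + a) = ((73 + 66 + 66**2) - 2152)*(-727 - 19849/9421) = ((73 + 66 + 4356) - 2152)*(-6868916/9421) = (4495 - 2152)*(-6868916/9421) = 2343*(-6868916/9421) = -16093870188/9421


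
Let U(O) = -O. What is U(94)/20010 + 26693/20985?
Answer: 5912826/4665665 ≈ 1.2673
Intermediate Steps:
U(94)/20010 + 26693/20985 = -1*94/20010 + 26693/20985 = -94*1/20010 + 26693*(1/20985) = -47/10005 + 26693/20985 = 5912826/4665665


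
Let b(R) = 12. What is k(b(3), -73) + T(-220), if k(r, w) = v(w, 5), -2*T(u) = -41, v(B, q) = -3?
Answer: 35/2 ≈ 17.500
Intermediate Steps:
T(u) = 41/2 (T(u) = -1/2*(-41) = 41/2)
k(r, w) = -3
k(b(3), -73) + T(-220) = -3 + 41/2 = 35/2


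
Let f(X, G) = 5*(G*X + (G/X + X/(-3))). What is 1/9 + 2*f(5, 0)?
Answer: -149/9 ≈ -16.556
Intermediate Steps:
f(X, G) = -5*X/3 + 5*G*X + 5*G/X (f(X, G) = 5*(G*X + (G/X + X*(-⅓))) = 5*(G*X + (G/X - X/3)) = 5*(G*X + (-X/3 + G/X)) = 5*(-X/3 + G*X + G/X) = -5*X/3 + 5*G*X + 5*G/X)
1/9 + 2*f(5, 0) = 1/9 + 2*(-5/3*5 + 5*0*5 + 5*0/5) = ⅑ + 2*(-25/3 + 0 + 5*0*(⅕)) = ⅑ + 2*(-25/3 + 0 + 0) = ⅑ + 2*(-25/3) = ⅑ - 50/3 = -149/9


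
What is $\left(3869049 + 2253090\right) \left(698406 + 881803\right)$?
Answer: $9674259147051$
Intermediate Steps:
$\left(3869049 + 2253090\right) \left(698406 + 881803\right) = 6122139 \cdot 1580209 = 9674259147051$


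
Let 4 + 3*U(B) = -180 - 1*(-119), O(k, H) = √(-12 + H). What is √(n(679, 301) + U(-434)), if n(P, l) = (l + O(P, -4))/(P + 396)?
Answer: 2*√(-2224347 + 387*I)/645 ≈ 0.0004023 + 4.6246*I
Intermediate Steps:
U(B) = -65/3 (U(B) = -4/3 + (-180 - 1*(-119))/3 = -4/3 + (-180 + 119)/3 = -4/3 + (⅓)*(-61) = -4/3 - 61/3 = -65/3)
n(P, l) = (l + 4*I)/(396 + P) (n(P, l) = (l + √(-12 - 4))/(P + 396) = (l + √(-16))/(396 + P) = (l + 4*I)/(396 + P))
√(n(679, 301) + U(-434)) = √((301 + 4*I)/(396 + 679) - 65/3) = √((301 + 4*I)/1075 - 65/3) = √((7/25 + 4*I/1075) - 65/3) = √(-1604/75 + 4*I/1075)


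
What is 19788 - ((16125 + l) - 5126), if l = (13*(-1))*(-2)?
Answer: 8763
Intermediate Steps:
l = 26 (l = -13*(-2) = 26)
19788 - ((16125 + l) - 5126) = 19788 - ((16125 + 26) - 5126) = 19788 - (16151 - 5126) = 19788 - 1*11025 = 19788 - 11025 = 8763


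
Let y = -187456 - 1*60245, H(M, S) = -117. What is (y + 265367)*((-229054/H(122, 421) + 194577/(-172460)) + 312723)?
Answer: 56085560056090103/10088910 ≈ 5.5591e+9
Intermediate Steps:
y = -247701 (y = -187456 - 60245 = -247701)
(y + 265367)*((-229054/H(122, 421) + 194577/(-172460)) + 312723) = (-247701 + 265367)*((-229054/(-117) + 194577/(-172460)) + 312723) = 17666*((-229054*(-1/117) + 194577*(-1/172460)) + 312723) = 17666*((229054/117 - 194577/172460) + 312723) = 17666*(39479887331/20177820 + 312723) = 17666*(6349548291191/20177820) = 56085560056090103/10088910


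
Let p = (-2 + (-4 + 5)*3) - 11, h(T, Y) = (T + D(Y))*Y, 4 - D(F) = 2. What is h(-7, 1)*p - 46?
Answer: 4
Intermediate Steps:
D(F) = 2 (D(F) = 4 - 1*2 = 4 - 2 = 2)
h(T, Y) = Y*(2 + T) (h(T, Y) = (T + 2)*Y = (2 + T)*Y = Y*(2 + T))
p = -10 (p = (-2 + 1*3) - 11 = (-2 + 3) - 11 = 1 - 11 = -10)
h(-7, 1)*p - 46 = (1*(2 - 7))*(-10) - 46 = (1*(-5))*(-10) - 46 = -5*(-10) - 46 = 50 - 46 = 4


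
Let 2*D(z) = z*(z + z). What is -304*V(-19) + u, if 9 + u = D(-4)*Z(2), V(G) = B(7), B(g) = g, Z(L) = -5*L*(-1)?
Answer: -1977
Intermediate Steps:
D(z) = z² (D(z) = (z*(z + z))/2 = (z*(2*z))/2 = (2*z²)/2 = z²)
Z(L) = 5*L
V(G) = 7
u = 151 (u = -9 + (-4)²*(5*2) = -9 + 16*10 = -9 + 160 = 151)
-304*V(-19) + u = -304*7 + 151 = -2128 + 151 = -1977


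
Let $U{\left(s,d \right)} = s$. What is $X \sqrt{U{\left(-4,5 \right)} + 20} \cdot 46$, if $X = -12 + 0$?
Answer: $-2208$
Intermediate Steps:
$X = -12$
$X \sqrt{U{\left(-4,5 \right)} + 20} \cdot 46 = - 12 \sqrt{-4 + 20} \cdot 46 = - 12 \sqrt{16} \cdot 46 = \left(-12\right) 4 \cdot 46 = \left(-48\right) 46 = -2208$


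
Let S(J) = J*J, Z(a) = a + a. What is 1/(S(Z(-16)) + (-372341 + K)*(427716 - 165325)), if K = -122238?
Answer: -1/129773077365 ≈ -7.7058e-12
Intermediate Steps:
Z(a) = 2*a
S(J) = J²
1/(S(Z(-16)) + (-372341 + K)*(427716 - 165325)) = 1/((2*(-16))² + (-372341 - 122238)*(427716 - 165325)) = 1/((-32)² - 494579*262391) = 1/(1024 - 129773078389) = 1/(-129773077365) = -1/129773077365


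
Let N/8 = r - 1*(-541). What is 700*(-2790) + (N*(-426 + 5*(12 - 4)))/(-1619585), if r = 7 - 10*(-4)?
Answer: -3163047689256/1619585 ≈ -1.9530e+6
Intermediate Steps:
r = 47 (r = 7 + 40 = 47)
N = 4704 (N = 8*(47 - 1*(-541)) = 8*(47 + 541) = 8*588 = 4704)
700*(-2790) + (N*(-426 + 5*(12 - 4)))/(-1619585) = 700*(-2790) + (4704*(-426 + 5*(12 - 4)))/(-1619585) = -1953000 + (4704*(-426 + 5*8))*(-1/1619585) = -1953000 + (4704*(-426 + 40))*(-1/1619585) = -1953000 + (4704*(-386))*(-1/1619585) = -1953000 - 1815744*(-1/1619585) = -1953000 + 1815744/1619585 = -3163047689256/1619585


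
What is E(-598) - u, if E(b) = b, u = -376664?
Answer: 376066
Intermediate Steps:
E(-598) - u = -598 - 1*(-376664) = -598 + 376664 = 376066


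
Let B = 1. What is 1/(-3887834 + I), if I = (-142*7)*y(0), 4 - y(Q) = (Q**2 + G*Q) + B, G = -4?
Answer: -1/3890816 ≈ -2.5702e-7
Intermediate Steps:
y(Q) = 3 - Q**2 + 4*Q (y(Q) = 4 - ((Q**2 - 4*Q) + 1) = 4 - (1 + Q**2 - 4*Q) = 4 + (-1 - Q**2 + 4*Q) = 3 - Q**2 + 4*Q)
I = -2982 (I = (-142*7)*(3 - 1*0**2 + 4*0) = -994*(3 - 1*0 + 0) = -994*(3 + 0 + 0) = -994*3 = -2982)
1/(-3887834 + I) = 1/(-3887834 - 2982) = 1/(-3890816) = -1/3890816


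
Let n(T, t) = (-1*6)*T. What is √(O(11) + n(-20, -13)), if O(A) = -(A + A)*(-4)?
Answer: 4*√13 ≈ 14.422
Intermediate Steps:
O(A) = 8*A (O(A) = -2*A*(-4) = 8*A)
n(T, t) = -6*T
√(O(11) + n(-20, -13)) = √(8*11 - 6*(-20)) = √(88 + 120) = √208 = 4*√13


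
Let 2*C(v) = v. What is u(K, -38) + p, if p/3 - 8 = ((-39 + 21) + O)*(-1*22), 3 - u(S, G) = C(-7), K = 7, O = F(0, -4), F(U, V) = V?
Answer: 2965/2 ≈ 1482.5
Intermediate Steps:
O = -4
C(v) = v/2
u(S, G) = 13/2 (u(S, G) = 3 - (-7)/2 = 3 - 1*(-7/2) = 3 + 7/2 = 13/2)
p = 1476 (p = 24 + 3*(((-39 + 21) - 4)*(-1*22)) = 24 + 3*((-18 - 4)*(-22)) = 24 + 3*(-22*(-22)) = 24 + 3*484 = 24 + 1452 = 1476)
u(K, -38) + p = 13/2 + 1476 = 2965/2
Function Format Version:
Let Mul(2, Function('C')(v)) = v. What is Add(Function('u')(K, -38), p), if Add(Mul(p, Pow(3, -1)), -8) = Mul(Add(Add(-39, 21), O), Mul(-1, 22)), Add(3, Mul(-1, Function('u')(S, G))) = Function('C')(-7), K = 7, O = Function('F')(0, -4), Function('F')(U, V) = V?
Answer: Rational(2965, 2) ≈ 1482.5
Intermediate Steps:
O = -4
Function('C')(v) = Mul(Rational(1, 2), v)
Function('u')(S, G) = Rational(13, 2) (Function('u')(S, G) = Add(3, Mul(-1, Mul(Rational(1, 2), -7))) = Add(3, Mul(-1, Rational(-7, 2))) = Add(3, Rational(7, 2)) = Rational(13, 2))
p = 1476 (p = Add(24, Mul(3, Mul(Add(Add(-39, 21), -4), Mul(-1, 22)))) = Add(24, Mul(3, Mul(Add(-18, -4), -22))) = Add(24, Mul(3, Mul(-22, -22))) = Add(24, Mul(3, 484)) = Add(24, 1452) = 1476)
Add(Function('u')(K, -38), p) = Add(Rational(13, 2), 1476) = Rational(2965, 2)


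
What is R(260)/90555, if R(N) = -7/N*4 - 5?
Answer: -332/5886075 ≈ -5.6404e-5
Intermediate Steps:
R(N) = -5 - 28/N (R(N) = -28/N - 5 = -5 - 28/N)
R(260)/90555 = (-5 - 28/260)/90555 = (-5 - 28*1/260)*(1/90555) = (-5 - 7/65)*(1/90555) = -332/65*1/90555 = -332/5886075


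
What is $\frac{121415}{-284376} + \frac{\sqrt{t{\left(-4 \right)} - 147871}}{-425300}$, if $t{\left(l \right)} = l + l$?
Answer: $- \frac{121415}{284376} - \frac{3 i \sqrt{16431}}{425300} \approx -0.42695 - 0.00090419 i$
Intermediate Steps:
$t{\left(l \right)} = 2 l$
$\frac{121415}{-284376} + \frac{\sqrt{t{\left(-4 \right)} - 147871}}{-425300} = \frac{121415}{-284376} + \frac{\sqrt{2 \left(-4\right) - 147871}}{-425300} = 121415 \left(- \frac{1}{284376}\right) + \sqrt{-8 - 147871} \left(- \frac{1}{425300}\right) = - \frac{121415}{284376} + \sqrt{-147879} \left(- \frac{1}{425300}\right) = - \frac{121415}{284376} + 3 i \sqrt{16431} \left(- \frac{1}{425300}\right) = - \frac{121415}{284376} - \frac{3 i \sqrt{16431}}{425300}$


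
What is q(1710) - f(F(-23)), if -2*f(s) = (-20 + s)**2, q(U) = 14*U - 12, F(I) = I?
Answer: 49705/2 ≈ 24853.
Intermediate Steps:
q(U) = -12 + 14*U
f(s) = -(-20 + s)**2/2
q(1710) - f(F(-23)) = (-12 + 14*1710) - (-1)*(-20 - 23)**2/2 = (-12 + 23940) - (-1)*(-43)**2/2 = 23928 - (-1)*1849/2 = 23928 - 1*(-1849/2) = 23928 + 1849/2 = 49705/2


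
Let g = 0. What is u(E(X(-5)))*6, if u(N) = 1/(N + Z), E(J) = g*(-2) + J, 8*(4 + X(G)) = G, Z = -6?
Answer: -48/85 ≈ -0.56471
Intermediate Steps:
X(G) = -4 + G/8
E(J) = J (E(J) = 0*(-2) + J = 0 + J = J)
u(N) = 1/(-6 + N) (u(N) = 1/(N - 6) = 1/(-6 + N))
u(E(X(-5)))*6 = 6/(-6 + (-4 + (1/8)*(-5))) = 6/(-6 + (-4 - 5/8)) = 6/(-6 - 37/8) = 6/(-85/8) = -8/85*6 = -48/85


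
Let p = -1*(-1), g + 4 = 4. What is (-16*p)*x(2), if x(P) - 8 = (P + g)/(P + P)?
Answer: -136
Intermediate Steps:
g = 0 (g = -4 + 4 = 0)
x(P) = 17/2 (x(P) = 8 + (P + 0)/(P + P) = 8 + P/((2*P)) = 8 + P*(1/(2*P)) = 8 + 1/2 = 17/2)
p = 1
(-16*p)*x(2) = -16*1*(17/2) = -16*17/2 = -136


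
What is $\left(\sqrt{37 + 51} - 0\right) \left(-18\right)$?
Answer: $- 36 \sqrt{22} \approx -168.85$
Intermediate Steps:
$\left(\sqrt{37 + 51} - 0\right) \left(-18\right) = \left(\sqrt{88} + 0\right) \left(-18\right) = \left(2 \sqrt{22} + 0\right) \left(-18\right) = 2 \sqrt{22} \left(-18\right) = - 36 \sqrt{22}$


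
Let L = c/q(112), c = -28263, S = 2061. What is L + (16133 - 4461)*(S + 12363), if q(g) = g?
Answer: 18855947673/112 ≈ 1.6836e+8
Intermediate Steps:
L = -28263/112 ≈ -252.35
L + (16133 - 4461)*(S + 12363) = -28263/112 + (16133 - 4461)*(2061 + 12363) = -28263/112 + 11672*14424 = -28263/112 + 168356928 = 18855947673/112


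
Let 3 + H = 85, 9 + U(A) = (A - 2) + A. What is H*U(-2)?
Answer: -1230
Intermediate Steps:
U(A) = -11 + 2*A (U(A) = -9 + ((A - 2) + A) = -9 + ((-2 + A) + A) = -9 + (-2 + 2*A) = -11 + 2*A)
H = 82 (H = -3 + 85 = 82)
H*U(-2) = 82*(-11 + 2*(-2)) = 82*(-11 - 4) = 82*(-15) = -1230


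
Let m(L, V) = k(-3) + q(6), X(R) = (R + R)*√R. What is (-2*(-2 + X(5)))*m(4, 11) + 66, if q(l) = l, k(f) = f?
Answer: 78 - 60*√5 ≈ -56.164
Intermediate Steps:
X(R) = 2*R^(3/2) (X(R) = (2*R)*√R = 2*R^(3/2))
m(L, V) = 3 (m(L, V) = -3 + 6 = 3)
(-2*(-2 + X(5)))*m(4, 11) + 66 = -2*(-2 + 2*5^(3/2))*3 + 66 = -2*(-2 + 2*(5*√5))*3 + 66 = -2*(-2 + 10*√5)*3 + 66 = (4 - 20*√5)*3 + 66 = (12 - 60*√5) + 66 = 78 - 60*√5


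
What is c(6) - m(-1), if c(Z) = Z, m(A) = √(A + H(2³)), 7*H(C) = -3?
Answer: 6 - I*√70/7 ≈ 6.0 - 1.1952*I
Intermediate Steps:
H(C) = -3/7 (H(C) = (⅐)*(-3) = -3/7)
m(A) = √(-3/7 + A) (m(A) = √(A - 3/7) = √(-3/7 + A))
c(6) - m(-1) = 6 - √(-21 + 49*(-1))/7 = 6 - √(-21 - 49)/7 = 6 - √(-70)/7 = 6 - I*√70/7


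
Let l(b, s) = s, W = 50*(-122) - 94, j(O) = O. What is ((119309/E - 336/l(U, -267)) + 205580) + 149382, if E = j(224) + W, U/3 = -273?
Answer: 188592009599/531330 ≈ 3.5494e+5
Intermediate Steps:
W = -6194 (W = -6100 - 94 = -6194)
U = -819 (U = 3*(-273) = -819)
E = -5970 (E = 224 - 6194 = -5970)
((119309/E - 336/l(U, -267)) + 205580) + 149382 = ((119309/(-5970) - 336/(-267)) + 205580) + 149382 = ((119309*(-1/5970) - 336*(-1/267)) + 205580) + 149382 = ((-119309/5970 + 112/89) + 205580) + 149382 = (-9949861/531330 + 205580) + 149382 = 109220871539/531330 + 149382 = 188592009599/531330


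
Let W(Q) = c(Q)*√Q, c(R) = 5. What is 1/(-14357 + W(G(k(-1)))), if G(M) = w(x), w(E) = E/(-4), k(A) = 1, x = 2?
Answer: -28714/412246923 - 5*I*√2/412246923 ≈ -6.9652e-5 - 1.7153e-8*I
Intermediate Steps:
w(E) = -E/4 (w(E) = E*(-¼) = -E/4)
G(M) = -½ (G(M) = -¼*2 = -½)
W(Q) = 5*√Q
1/(-14357 + W(G(k(-1)))) = 1/(-14357 + 5*√(-½)) = 1/(-14357 + 5*(I*√2/2)) = 1/(-14357 + 5*I*√2/2)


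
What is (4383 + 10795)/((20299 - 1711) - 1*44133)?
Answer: -15178/25545 ≈ -0.59417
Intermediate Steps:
(4383 + 10795)/((20299 - 1711) - 1*44133) = 15178/(18588 - 44133) = 15178/(-25545) = 15178*(-1/25545) = -15178/25545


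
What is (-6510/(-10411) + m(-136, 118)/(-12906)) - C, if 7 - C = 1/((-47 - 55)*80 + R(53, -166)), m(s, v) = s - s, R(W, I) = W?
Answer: -538047680/84401977 ≈ -6.3748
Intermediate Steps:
m(s, v) = 0
C = 56750/8107 (C = 7 - 1/((-47 - 55)*80 + 53) = 7 - 1/(-102*80 + 53) = 7 - 1/(-8160 + 53) = 7 - 1/(-8107) = 7 - 1*(-1/8107) = 7 + 1/8107 = 56750/8107 ≈ 7.0001)
(-6510/(-10411) + m(-136, 118)/(-12906)) - C = (-6510/(-10411) + 0/(-12906)) - 1*56750/8107 = (-6510*(-1/10411) + 0*(-1/12906)) - 56750/8107 = (6510/10411 + 0) - 56750/8107 = 6510/10411 - 56750/8107 = -538047680/84401977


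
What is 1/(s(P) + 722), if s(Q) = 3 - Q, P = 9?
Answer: 1/716 ≈ 0.0013966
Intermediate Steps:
1/(s(P) + 722) = 1/((3 - 1*9) + 722) = 1/((3 - 9) + 722) = 1/(-6 + 722) = 1/716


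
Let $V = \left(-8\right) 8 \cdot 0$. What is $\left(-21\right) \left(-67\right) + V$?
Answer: $1407$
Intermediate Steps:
$V = 0$ ($V = \left(-64\right) 0 = 0$)
$\left(-21\right) \left(-67\right) + V = \left(-21\right) \left(-67\right) + 0 = 1407 + 0 = 1407$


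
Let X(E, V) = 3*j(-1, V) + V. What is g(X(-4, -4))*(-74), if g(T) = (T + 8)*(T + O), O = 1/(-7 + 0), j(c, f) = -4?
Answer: -66896/7 ≈ -9556.6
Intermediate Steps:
O = -⅐ (O = 1/(-7) = -⅐ ≈ -0.14286)
X(E, V) = -12 + V (X(E, V) = 3*(-4) + V = -12 + V)
g(T) = (8 + T)*(-⅐ + T) (g(T) = (T + 8)*(T - ⅐) = (8 + T)*(-⅐ + T))
g(X(-4, -4))*(-74) = (-8/7 + (-12 - 4)² + 55*(-12 - 4)/7)*(-74) = (-8/7 + (-16)² + (55/7)*(-16))*(-74) = (-8/7 + 256 - 880/7)*(-74) = (904/7)*(-74) = -66896/7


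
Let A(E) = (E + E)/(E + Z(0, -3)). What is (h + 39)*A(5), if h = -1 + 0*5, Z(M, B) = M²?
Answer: 76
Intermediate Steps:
A(E) = 2 (A(E) = (E + E)/(E + 0²) = (2*E)/(E + 0) = (2*E)/E = 2)
h = -1 (h = -1 + 0 = -1)
(h + 39)*A(5) = (-1 + 39)*2 = 38*2 = 76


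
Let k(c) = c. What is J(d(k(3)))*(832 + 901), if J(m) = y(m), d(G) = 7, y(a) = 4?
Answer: 6932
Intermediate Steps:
J(m) = 4
J(d(k(3)))*(832 + 901) = 4*(832 + 901) = 4*1733 = 6932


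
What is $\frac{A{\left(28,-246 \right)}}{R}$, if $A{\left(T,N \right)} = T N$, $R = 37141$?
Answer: $- \frac{6888}{37141} \approx -0.18546$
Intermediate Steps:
$A{\left(T,N \right)} = N T$
$\frac{A{\left(28,-246 \right)}}{R} = \frac{\left(-246\right) 28}{37141} = \left(-6888\right) \frac{1}{37141} = - \frac{6888}{37141}$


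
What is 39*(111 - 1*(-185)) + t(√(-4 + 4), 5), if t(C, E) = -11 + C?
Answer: 11533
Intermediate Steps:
39*(111 - 1*(-185)) + t(√(-4 + 4), 5) = 39*(111 - 1*(-185)) + (-11 + √(-4 + 4)) = 39*(111 + 185) + (-11 + √0) = 39*296 + (-11 + 0) = 11544 - 11 = 11533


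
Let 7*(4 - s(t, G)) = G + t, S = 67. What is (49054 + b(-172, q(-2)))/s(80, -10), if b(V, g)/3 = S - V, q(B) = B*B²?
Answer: -49771/6 ≈ -8295.2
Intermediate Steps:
q(B) = B³
b(V, g) = 201 - 3*V (b(V, g) = 3*(67 - V) = 201 - 3*V)
s(t, G) = 4 - G/7 - t/7 (s(t, G) = 4 - (G + t)/7 = 4 + (-G/7 - t/7) = 4 - G/7 - t/7)
(49054 + b(-172, q(-2)))/s(80, -10) = (49054 + (201 - 3*(-172)))/(4 - ⅐*(-10) - ⅐*80) = (49054 + (201 + 516))/(4 + 10/7 - 80/7) = (49054 + 717)/(-6) = 49771*(-⅙) = -49771/6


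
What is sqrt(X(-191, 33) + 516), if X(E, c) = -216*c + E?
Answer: I*sqrt(6803) ≈ 82.48*I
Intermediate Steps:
X(E, c) = E - 216*c
sqrt(X(-191, 33) + 516) = sqrt((-191 - 216*33) + 516) = sqrt((-191 - 7128) + 516) = sqrt(-7319 + 516) = sqrt(-6803) = I*sqrt(6803)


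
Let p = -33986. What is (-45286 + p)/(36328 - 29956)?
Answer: -734/59 ≈ -12.441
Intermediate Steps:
(-45286 + p)/(36328 - 29956) = (-45286 - 33986)/(36328 - 29956) = -79272/6372 = -79272*1/6372 = -734/59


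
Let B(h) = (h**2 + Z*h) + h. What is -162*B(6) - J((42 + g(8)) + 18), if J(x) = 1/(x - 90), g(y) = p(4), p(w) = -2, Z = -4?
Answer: -93311/32 ≈ -2916.0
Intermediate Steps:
g(y) = -2
B(h) = h**2 - 3*h (B(h) = (h**2 - 4*h) + h = h**2 - 3*h)
J(x) = 1/(-90 + x)
-162*B(6) - J((42 + g(8)) + 18) = -972*(-3 + 6) - 1/(-90 + ((42 - 2) + 18)) = -972*3 - 1/(-90 + (40 + 18)) = -162*18 - 1/(-90 + 58) = -2916 - 1/(-32) = -2916 - 1*(-1/32) = -2916 + 1/32 = -93311/32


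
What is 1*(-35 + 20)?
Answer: -15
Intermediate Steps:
1*(-35 + 20) = 1*(-15) = -15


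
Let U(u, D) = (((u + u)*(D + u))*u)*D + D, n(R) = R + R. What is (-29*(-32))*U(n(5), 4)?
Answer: 10397312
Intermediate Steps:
n(R) = 2*R
U(u, D) = D + 2*D*u²*(D + u) (U(u, D) = (((2*u)*(D + u))*u)*D + D = ((2*u*(D + u))*u)*D + D = (2*u²*(D + u))*D + D = 2*D*u²*(D + u) + D = D + 2*D*u²*(D + u))
(-29*(-32))*U(n(5), 4) = (-29*(-32))*(4*(1 + 2*(2*5)³ + 2*4*(2*5)²)) = 928*(4*(1 + 2*10³ + 2*4*10²)) = 928*(4*(1 + 2*1000 + 2*4*100)) = 928*(4*(1 + 2000 + 800)) = 928*(4*2801) = 928*11204 = 10397312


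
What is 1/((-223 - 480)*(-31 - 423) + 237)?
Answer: 1/319399 ≈ 3.1309e-6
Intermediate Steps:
1/((-223 - 480)*(-31 - 423) + 237) = 1/(-703*(-454) + 237) = 1/(319162 + 237) = 1/319399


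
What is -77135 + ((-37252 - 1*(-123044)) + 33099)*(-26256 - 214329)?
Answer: -28603468370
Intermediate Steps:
-77135 + ((-37252 - 1*(-123044)) + 33099)*(-26256 - 214329) = -77135 + ((-37252 + 123044) + 33099)*(-240585) = -77135 + (85792 + 33099)*(-240585) = -77135 + 118891*(-240585) = -77135 - 28603391235 = -28603468370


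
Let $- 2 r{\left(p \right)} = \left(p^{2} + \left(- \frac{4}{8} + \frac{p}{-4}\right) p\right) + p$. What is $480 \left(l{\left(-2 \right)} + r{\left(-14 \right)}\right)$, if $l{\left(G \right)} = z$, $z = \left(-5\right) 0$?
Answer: $-33600$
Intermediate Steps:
$z = 0$
$r{\left(p \right)} = - \frac{p}{2} - \frac{p^{2}}{2} - \frac{p \left(- \frac{1}{2} - \frac{p}{4}\right)}{2}$ ($r{\left(p \right)} = - \frac{\left(p^{2} + \left(- \frac{4}{8} + \frac{p}{-4}\right) p\right) + p}{2} = - \frac{\left(p^{2} + \left(\left(-4\right) \frac{1}{8} + p \left(- \frac{1}{4}\right)\right) p\right) + p}{2} = - \frac{\left(p^{2} + \left(- \frac{1}{2} - \frac{p}{4}\right) p\right) + p}{2} = - \frac{\left(p^{2} + p \left(- \frac{1}{2} - \frac{p}{4}\right)\right) + p}{2} = - \frac{p + p^{2} + p \left(- \frac{1}{2} - \frac{p}{4}\right)}{2} = - \frac{p}{2} - \frac{p^{2}}{2} - \frac{p \left(- \frac{1}{2} - \frac{p}{4}\right)}{2}$)
$l{\left(G \right)} = 0$
$480 \left(l{\left(-2 \right)} + r{\left(-14 \right)}\right) = 480 \left(0 - - \frac{7 \left(2 + 3 \left(-14\right)\right)}{4}\right) = 480 \left(0 - - \frac{7 \left(2 - 42\right)}{4}\right) = 480 \left(0 - \left(- \frac{7}{4}\right) \left(-40\right)\right) = 480 \left(0 - 70\right) = 480 \left(-70\right) = -33600$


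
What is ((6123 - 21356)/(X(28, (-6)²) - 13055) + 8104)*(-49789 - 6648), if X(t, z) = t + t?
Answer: -5946153163373/12999 ≈ -4.5743e+8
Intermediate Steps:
X(t, z) = 2*t
((6123 - 21356)/(X(28, (-6)²) - 13055) + 8104)*(-49789 - 6648) = ((6123 - 21356)/(2*28 - 13055) + 8104)*(-49789 - 6648) = (-15233/(56 - 13055) + 8104)*(-56437) = (-15233/(-12999) + 8104)*(-56437) = (-15233*(-1/12999) + 8104)*(-56437) = (15233/12999 + 8104)*(-56437) = (105359129/12999)*(-56437) = -5946153163373/12999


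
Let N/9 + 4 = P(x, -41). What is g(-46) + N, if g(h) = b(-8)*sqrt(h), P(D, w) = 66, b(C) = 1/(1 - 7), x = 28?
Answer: 558 - I*sqrt(46)/6 ≈ 558.0 - 1.1304*I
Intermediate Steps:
b(C) = -1/6 (b(C) = 1/(-6) = -1/6)
N = 558 (N = -36 + 9*66 = -36 + 594 = 558)
g(h) = -sqrt(h)/6
g(-46) + N = -I*sqrt(46)/6 + 558 = 558 - I*sqrt(46)/6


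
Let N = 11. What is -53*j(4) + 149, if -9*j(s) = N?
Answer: 1924/9 ≈ 213.78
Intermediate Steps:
j(s) = -11/9 (j(s) = -⅑*11 = -11/9)
-53*j(4) + 149 = -53*(-11/9) + 149 = 583/9 + 149 = 1924/9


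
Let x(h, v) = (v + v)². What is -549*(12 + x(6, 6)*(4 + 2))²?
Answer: -421289424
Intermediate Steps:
x(h, v) = 4*v² (x(h, v) = (2*v)² = 4*v²)
-549*(12 + x(6, 6)*(4 + 2))² = -549*(12 + (4*6²)*(4 + 2))² = -549*(12 + (4*36)*6)² = -549*(12 + 144*6)² = -549*(12 + 864)² = -549*876² = -549*767376 = -421289424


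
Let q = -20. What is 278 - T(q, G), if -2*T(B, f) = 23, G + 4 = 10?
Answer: 579/2 ≈ 289.50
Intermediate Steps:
G = 6 (G = -4 + 10 = 6)
T(B, f) = -23/2 (T(B, f) = -1/2*23 = -23/2)
278 - T(q, G) = 278 - 1*(-23/2) = 278 + 23/2 = 579/2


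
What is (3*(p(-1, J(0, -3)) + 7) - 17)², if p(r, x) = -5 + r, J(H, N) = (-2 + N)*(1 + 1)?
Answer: 196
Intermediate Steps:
J(H, N) = -4 + 2*N (J(H, N) = (-2 + N)*2 = -4 + 2*N)
(3*(p(-1, J(0, -3)) + 7) - 17)² = (3*((-5 - 1) + 7) - 17)² = (3*(-6 + 7) - 17)² = (3*1 - 17)² = (3 - 17)² = (-14)² = 196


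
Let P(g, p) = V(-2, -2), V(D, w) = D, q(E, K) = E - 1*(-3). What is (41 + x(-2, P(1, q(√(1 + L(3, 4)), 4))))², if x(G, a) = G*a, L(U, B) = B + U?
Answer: 2025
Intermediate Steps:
q(E, K) = 3 + E (q(E, K) = E + 3 = 3 + E)
P(g, p) = -2
(41 + x(-2, P(1, q(√(1 + L(3, 4)), 4))))² = (41 - 2*(-2))² = (41 + 4)² = 45² = 2025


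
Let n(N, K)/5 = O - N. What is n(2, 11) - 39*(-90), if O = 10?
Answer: 3550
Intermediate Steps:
n(N, K) = 50 - 5*N (n(N, K) = 5*(10 - N) = 50 - 5*N)
n(2, 11) - 39*(-90) = (50 - 5*2) - 39*(-90) = (50 - 10) + 3510 = 40 + 3510 = 3550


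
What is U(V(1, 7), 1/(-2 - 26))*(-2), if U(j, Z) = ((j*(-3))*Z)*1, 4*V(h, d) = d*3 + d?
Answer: -3/2 ≈ -1.5000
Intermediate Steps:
V(h, d) = d (V(h, d) = (d*3 + d)/4 = (3*d + d)/4 = (4*d)/4 = d)
U(j, Z) = -3*Z*j (U(j, Z) = ((-3*j)*Z)*1 = -3*Z*j*1 = -3*Z*j)
U(V(1, 7), 1/(-2 - 26))*(-2) = -3*7/(-2 - 26)*(-2) = -3*7/(-28)*(-2) = -3*(-1/28)*7*(-2) = (¾)*(-2) = -3/2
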